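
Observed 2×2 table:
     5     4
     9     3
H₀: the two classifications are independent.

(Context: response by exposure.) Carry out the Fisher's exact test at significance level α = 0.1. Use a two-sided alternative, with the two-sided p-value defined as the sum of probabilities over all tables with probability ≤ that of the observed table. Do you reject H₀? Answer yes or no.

reject H₀: no

Margins: r₁=9, r₂=12, c₁=14, c₂=7, n=21
p_obs = C(9,5)·C(12,9)/C(21,14); sum pmf over tables with pmf ≤ p_obs
p-value (two-sided) = 0.39721
At α=0.1: p ≥ α → fail to reject H₀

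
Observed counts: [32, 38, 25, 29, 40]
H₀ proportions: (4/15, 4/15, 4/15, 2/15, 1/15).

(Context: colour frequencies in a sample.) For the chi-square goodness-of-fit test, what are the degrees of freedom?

degrees of freedom = 4

df = k − 1 = 5 − 1 = 4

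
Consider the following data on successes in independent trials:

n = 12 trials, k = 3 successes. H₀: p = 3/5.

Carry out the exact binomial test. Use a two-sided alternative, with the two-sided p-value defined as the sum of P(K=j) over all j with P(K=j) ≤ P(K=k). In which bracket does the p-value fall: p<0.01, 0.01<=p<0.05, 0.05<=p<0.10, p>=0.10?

p-value bracket: 0.01<=p<0.05

Exact binomial: n=12, k=3, p₀=3/5=0.6000
P(X=j) = C(n,j)·p₀^j·(1−p₀)^(n−j); p = Σ P(X=j) over j with P(X=j) ≤ P(X=3)
p-value (two-sided) = 0.01744
→ bracket: 0.01<=p<0.05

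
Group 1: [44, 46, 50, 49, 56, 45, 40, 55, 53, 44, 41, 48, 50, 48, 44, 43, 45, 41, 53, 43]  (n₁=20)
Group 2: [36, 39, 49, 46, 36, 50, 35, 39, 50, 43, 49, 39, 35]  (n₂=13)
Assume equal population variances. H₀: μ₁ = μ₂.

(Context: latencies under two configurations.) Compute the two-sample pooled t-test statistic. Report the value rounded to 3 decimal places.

x̄₁=46.900, s₁=4.756, n₁=20
x̄₂=42.000, s₂=6.055, n₂=13
s_p² = [19·4.756² + 12·6.055²]/31 = 28.0581
SE = √(s_p²·(1/20+1/13)) = 1.8871
t = (46.900−42.000)/1.8871 = 2.5966
df = 31

test statistic = 2.597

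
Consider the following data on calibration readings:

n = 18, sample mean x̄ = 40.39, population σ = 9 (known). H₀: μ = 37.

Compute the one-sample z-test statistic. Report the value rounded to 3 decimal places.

SE = σ/√n = 9/√18 = 2.1213
z = (x̄−μ₀)/SE = (40.39−37)/2.1213 = 1.5981

test statistic = 1.598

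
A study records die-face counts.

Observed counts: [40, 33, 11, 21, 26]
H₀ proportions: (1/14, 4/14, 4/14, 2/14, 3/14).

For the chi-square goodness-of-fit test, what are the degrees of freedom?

degrees of freedom = 4

df = k − 1 = 5 − 1 = 4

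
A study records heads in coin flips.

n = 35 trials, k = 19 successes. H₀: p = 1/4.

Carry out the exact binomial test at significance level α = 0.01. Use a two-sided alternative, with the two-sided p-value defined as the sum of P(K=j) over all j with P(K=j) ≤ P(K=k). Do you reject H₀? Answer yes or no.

Exact binomial: n=35, k=19, p₀=1/4=0.2500
P(X=j) = C(n,j)·p₀^j·(1−p₀)^(n−j); p = Σ P(X=j) over j with P(X=j) ≤ P(X=19)
p-value (two-sided) = 0.00024
At α=0.01: p < α → reject H₀

reject H₀: yes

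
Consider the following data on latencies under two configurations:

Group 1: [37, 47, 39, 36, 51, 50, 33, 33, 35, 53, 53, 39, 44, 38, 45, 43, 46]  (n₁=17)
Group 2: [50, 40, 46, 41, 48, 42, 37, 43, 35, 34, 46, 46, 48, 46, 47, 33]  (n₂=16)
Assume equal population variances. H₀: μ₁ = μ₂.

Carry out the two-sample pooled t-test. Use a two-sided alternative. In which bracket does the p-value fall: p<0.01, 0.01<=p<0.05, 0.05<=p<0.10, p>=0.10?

x̄₁=42.471, s₁=6.820, n₁=17
x̄₂=42.625, s₂=5.439, n₂=16
s_p² = [16·6.820² + 15·5.439²]/31 = 38.3221
SE = √(s_p²·(1/17+1/16)) = 2.1562
t = (42.471−42.625)/2.1562 = -0.0716
df = 31
p-value (two-sided) = 0.94337
→ bracket: p>=0.10

p-value bracket: p>=0.10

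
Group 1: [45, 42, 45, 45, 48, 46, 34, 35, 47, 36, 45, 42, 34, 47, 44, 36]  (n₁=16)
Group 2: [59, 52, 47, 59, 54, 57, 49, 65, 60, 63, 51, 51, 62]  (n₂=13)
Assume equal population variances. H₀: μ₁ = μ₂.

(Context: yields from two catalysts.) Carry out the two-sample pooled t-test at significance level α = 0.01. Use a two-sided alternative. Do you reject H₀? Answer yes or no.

reject H₀: yes

x̄₁=41.938, s₁=5.105, n₁=16
x̄₂=56.077, s₂=5.780, n₂=13
s_p² = [15·5.105² + 12·5.780²]/27 = 29.3282
SE = √(s_p²·(1/16+1/13)) = 2.0221
t = (41.938−56.077)/2.0221 = -6.9923
df = 27
p-value (two-sided) = 0.00000
At α=0.01: p < α → reject H₀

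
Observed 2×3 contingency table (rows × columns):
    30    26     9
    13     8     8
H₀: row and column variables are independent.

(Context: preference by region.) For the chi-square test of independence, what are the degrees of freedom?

df = (r−1)(c−1) = (2−1)·(3−1) = 2

degrees of freedom = 2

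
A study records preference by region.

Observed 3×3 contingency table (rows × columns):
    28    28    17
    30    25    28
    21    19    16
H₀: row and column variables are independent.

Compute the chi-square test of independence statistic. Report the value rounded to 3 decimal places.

Row totals [73, 83, 56], col totals [79, 72, 61], n=212
χ² = (28−27.20)²/27.20 + (28−24.79)²/24.79 + (17−21.00)²/21.00 + (30−30.93)²/30.93 + (25−28.19)²/28.19 + (28−23.88)²/23.88 + (21−20.87)²/20.87 + (19−19.02)²/19.02 + (16−16.11)²/16.11 = 2.3022
df = 4

test statistic = 2.302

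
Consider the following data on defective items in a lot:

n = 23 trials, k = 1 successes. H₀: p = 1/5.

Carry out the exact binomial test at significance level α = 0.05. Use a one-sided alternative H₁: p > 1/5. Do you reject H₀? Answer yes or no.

Exact binomial: n=23, k=1, p₀=1/5=0.2000
P(X≥1) from Σ C(n,i)·p₀^i·(1−p₀)^(n−i)
p-value (one-sided, H₁ greater) = 0.99410
At α=0.05: p ≥ α → fail to reject H₀

reject H₀: no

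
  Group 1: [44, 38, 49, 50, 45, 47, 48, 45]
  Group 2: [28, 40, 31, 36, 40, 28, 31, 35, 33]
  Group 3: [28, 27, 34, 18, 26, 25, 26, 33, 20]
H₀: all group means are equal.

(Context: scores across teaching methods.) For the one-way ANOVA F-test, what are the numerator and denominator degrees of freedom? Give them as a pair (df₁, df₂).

degrees of freedom = [2, 23]

k = 3 groups, N = 26 total
df = (k−1, N−k) = (3−1, 26−3) = (2, 23)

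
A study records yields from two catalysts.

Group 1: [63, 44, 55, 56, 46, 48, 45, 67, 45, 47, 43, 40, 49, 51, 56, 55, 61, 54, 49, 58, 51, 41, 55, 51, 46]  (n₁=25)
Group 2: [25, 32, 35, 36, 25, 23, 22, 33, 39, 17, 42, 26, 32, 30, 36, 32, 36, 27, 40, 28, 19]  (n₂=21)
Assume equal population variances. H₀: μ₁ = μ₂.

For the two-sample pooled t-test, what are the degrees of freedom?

df = n₁ + n₂ − 2 = 25 + 21 − 2 = 44

degrees of freedom = 44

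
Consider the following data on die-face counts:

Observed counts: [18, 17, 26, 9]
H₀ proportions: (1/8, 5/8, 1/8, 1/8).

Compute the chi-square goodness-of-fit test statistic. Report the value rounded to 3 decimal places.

n = 70; E_i = n·p_i = [8.75, 43.75, 8.75, 8.75]
χ² = (18−8.75)²/8.75 + (17−43.75)²/43.75 + (26−8.75)²/8.75 + (9−8.75)²/8.75 = 60.1486
df = 3

test statistic = 60.149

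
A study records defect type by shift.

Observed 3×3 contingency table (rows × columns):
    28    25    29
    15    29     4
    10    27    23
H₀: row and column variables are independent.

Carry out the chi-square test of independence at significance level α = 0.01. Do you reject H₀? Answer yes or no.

reject H₀: yes

Row totals [82, 48, 60], col totals [53, 81, 56], n=190
χ² = (28−22.87)²/22.87 + (25−34.96)²/34.96 + (29−24.17)²/24.17 + (15−13.39)²/13.39 + (29−20.46)²/20.46 + (4−14.15)²/14.15 + (10−16.74)²/16.74 + (27−25.58)²/25.58 + (23−17.68)²/17.68 = 20.3733
df = 4
p-value (upper-tail) = 0.00042
At α=0.01: p < α → reject H₀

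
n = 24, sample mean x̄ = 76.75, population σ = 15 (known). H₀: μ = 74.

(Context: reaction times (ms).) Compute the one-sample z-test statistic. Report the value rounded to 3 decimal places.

test statistic = 0.898

SE = σ/√n = 15/√24 = 3.0619
z = (x̄−μ₀)/SE = (76.75−74)/3.0619 = 0.8981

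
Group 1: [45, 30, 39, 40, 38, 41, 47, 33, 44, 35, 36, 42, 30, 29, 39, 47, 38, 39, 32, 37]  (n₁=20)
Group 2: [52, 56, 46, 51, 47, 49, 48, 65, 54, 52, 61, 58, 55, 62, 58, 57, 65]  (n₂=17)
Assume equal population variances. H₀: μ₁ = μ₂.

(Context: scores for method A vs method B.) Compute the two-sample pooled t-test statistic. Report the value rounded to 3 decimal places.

x̄₁=38.050, s₁=5.443, n₁=20
x̄₂=55.059, s₂=5.984, n₂=17
s_p² = [19·5.443² + 16·5.984²]/35 = 32.4540
SE = √(s_p²·(1/20+1/17)) = 1.8793
t = (38.050−55.059)/1.8793 = -9.0506
df = 35

test statistic = -9.051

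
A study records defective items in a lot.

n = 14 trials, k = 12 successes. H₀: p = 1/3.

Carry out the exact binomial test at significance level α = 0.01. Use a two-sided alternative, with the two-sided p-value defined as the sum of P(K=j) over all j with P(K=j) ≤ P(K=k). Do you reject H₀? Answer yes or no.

reject H₀: yes

Exact binomial: n=14, k=12, p₀=1/3=0.3333
P(X=j) = C(n,j)·p₀^j·(1−p₀)^(n−j); p = Σ P(X=j) over j with P(X=j) ≤ P(X=12)
p-value (two-sided) = 0.00008
At α=0.01: p < α → reject H₀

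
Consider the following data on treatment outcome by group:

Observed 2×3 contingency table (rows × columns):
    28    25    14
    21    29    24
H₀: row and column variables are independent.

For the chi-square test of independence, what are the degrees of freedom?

df = (r−1)(c−1) = (2−1)·(3−1) = 2

degrees of freedom = 2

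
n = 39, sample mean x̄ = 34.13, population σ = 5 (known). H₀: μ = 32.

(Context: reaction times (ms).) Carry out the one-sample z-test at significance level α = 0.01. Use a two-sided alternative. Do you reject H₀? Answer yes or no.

SE = σ/√n = 5/√39 = 0.8006
z = (x̄−μ₀)/SE = (34.13−32)/0.8006 = 2.6604
p-value (two-sided) = 0.00781
At α=0.01: p < α → reject H₀

reject H₀: yes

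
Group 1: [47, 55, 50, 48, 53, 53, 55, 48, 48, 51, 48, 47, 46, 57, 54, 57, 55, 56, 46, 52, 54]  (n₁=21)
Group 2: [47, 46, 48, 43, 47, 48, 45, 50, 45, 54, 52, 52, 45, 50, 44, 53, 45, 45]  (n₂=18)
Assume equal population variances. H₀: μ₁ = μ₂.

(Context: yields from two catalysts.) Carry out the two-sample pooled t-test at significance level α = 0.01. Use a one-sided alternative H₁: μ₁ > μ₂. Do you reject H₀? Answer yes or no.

x̄₁=51.429, s₁=3.789, n₁=21
x̄₂=47.722, s₂=3.357, n₂=18
s_p² = [20·3.789² + 17·3.357²]/37 = 12.9393
SE = √(s_p²·(1/21+1/18)) = 1.1554
t = (51.429−47.722)/1.1554 = 3.2078
df = 37
p-value (one-sided, H₁ greater) = 0.00138
At α=0.01: p < α → reject H₀

reject H₀: yes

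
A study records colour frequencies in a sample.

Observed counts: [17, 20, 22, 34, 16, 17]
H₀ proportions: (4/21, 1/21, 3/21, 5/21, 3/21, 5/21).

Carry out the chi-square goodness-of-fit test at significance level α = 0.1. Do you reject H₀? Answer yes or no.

reject H₀: yes

n = 126; E_i = n·p_i = [24.00, 6.00, 18.00, 30.00, 18.00, 30.00]
χ² = (17−24.00)²/24.00 + (20−6.00)²/6.00 + (22−18.00)²/18.00 + (34−30.00)²/30.00 + (16−18.00)²/18.00 + (17−30.00)²/30.00 = 41.9861
df = 5
p-value (upper-tail) = 0.00000
At α=0.1: p < α → reject H₀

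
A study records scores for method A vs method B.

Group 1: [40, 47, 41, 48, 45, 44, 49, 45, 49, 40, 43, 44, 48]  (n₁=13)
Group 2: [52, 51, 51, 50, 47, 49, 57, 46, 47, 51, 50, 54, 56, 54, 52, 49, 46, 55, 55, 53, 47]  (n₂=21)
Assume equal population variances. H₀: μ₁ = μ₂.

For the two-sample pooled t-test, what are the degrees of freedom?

degrees of freedom = 32

df = n₁ + n₂ − 2 = 13 + 21 − 2 = 32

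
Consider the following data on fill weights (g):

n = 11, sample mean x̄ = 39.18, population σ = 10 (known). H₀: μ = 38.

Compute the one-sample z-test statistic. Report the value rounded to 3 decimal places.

SE = σ/√n = 10/√11 = 3.0151
z = (x̄−μ₀)/SE = (39.18−38)/3.0151 = 0.3914

test statistic = 0.391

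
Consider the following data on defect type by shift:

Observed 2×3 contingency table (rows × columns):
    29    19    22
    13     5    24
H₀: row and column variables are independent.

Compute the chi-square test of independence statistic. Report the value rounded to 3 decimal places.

test statistic = 7.839

Row totals [70, 42], col totals [42, 24, 46], n=112
χ² = (29−26.25)²/26.25 + (19−15.00)²/15.00 + (22−28.75)²/28.75 + (13−15.75)²/15.75 + (5−9.00)²/9.00 + (24−17.25)²/17.25 = 7.8388
df = 2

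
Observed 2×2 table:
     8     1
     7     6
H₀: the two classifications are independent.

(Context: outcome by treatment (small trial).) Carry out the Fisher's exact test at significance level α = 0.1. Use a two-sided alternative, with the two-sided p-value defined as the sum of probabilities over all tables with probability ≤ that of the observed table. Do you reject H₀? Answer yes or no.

Margins: r₁=9, r₂=13, c₁=15, c₂=7, n=22
p_obs = C(9,8)·C(13,7)/C(22,15); sum pmf over tables with pmf ≤ p_obs
p-value (two-sided) = 0.16486
At α=0.1: p ≥ α → fail to reject H₀

reject H₀: no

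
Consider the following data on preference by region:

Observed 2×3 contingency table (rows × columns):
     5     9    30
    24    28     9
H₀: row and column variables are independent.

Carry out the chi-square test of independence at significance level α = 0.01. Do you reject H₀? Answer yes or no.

reject H₀: yes

Row totals [44, 61], col totals [29, 37, 39], n=105
χ² = (5−12.15)²/12.15 + (9−15.50)²/15.50 + (30−16.34)²/16.34 + (24−16.85)²/16.85 + (28−21.50)²/21.50 + (9−22.66)²/22.66 = 31.5884
df = 2
p-value (upper-tail) = 0.00000
At α=0.01: p < α → reject H₀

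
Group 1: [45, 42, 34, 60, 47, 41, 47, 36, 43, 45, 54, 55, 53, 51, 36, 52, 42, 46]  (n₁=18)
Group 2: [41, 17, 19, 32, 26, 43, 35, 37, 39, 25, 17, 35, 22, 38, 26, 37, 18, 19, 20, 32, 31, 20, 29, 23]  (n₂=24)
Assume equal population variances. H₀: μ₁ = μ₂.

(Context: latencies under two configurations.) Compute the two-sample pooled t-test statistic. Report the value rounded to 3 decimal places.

x̄₁=46.056, s₁=7.133, n₁=18
x̄₂=28.375, s₂=8.402, n₂=24
s_p² = [17·7.133² + 23·8.402²]/40 = 62.2142
SE = √(s_p²·(1/18+1/24)) = 2.4594
t = (46.056−28.375)/2.4594 = 7.1890
df = 40

test statistic = 7.189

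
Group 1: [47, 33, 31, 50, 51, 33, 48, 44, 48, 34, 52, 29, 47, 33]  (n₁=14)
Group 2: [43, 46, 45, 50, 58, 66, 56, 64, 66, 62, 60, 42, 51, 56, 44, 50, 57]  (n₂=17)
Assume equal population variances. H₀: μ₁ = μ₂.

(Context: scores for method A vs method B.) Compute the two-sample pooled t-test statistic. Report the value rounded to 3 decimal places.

test statistic = -4.119

x̄₁=41.429, s₁=8.609, n₁=14
x̄₂=53.882, s₂=8.184, n₂=17
s_p² = [13·8.609² + 16·8.184²]/29 = 70.1791
SE = √(s_p²·(1/14+1/17)) = 3.0234
t = (41.429−53.882)/3.0234 = -4.1191
df = 29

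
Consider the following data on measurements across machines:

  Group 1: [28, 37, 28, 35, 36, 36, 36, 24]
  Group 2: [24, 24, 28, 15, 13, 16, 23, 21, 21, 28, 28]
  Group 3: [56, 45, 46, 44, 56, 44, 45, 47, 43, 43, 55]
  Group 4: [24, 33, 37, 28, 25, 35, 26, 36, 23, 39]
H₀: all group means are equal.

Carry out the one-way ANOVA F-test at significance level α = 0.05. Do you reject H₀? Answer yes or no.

Group means [32.50, 21.91, 47.64, 30.60], grand mean 33.275
SSB = Σnᵢ(x̄ᵢ−x̄)² = 3766.120; SSW = ΣΣ(x−x̄ᵢ)² = 1067.855
MSB = 3766.120/3 = 1255.3735; MSW = 1067.855/36 = 29.6626
F = MSB/MSW = 42.3217
df = (3, 36)
p-value (upper-tail) = 0.00000
At α=0.05: p < α → reject H₀

reject H₀: yes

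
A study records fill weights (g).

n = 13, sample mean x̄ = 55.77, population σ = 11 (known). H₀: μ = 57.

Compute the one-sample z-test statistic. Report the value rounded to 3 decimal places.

test statistic = -0.403

SE = σ/√n = 11/√13 = 3.0509
z = (x̄−μ₀)/SE = (55.77−57)/3.0509 = -0.4032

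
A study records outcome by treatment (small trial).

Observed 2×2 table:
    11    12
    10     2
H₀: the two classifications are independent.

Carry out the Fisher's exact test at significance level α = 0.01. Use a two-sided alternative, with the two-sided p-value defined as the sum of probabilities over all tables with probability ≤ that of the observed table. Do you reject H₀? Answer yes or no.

reject H₀: no

Margins: r₁=23, r₂=12, c₁=21, c₂=14, n=35
p_obs = C(23,11)·C(12,10)/C(35,21); sum pmf over tables with pmf ≤ p_obs
p-value (two-sided) = 0.06973
At α=0.01: p ≥ α → fail to reject H₀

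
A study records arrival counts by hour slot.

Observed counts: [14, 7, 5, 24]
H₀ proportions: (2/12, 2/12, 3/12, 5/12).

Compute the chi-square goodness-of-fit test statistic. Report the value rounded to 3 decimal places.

test statistic = 9.048

n = 50; E_i = n·p_i = [8.33, 8.33, 12.50, 20.83]
χ² = (14−8.33)²/8.33 + (7−8.33)²/8.33 + (5−12.50)²/12.50 + (24−20.83)²/20.83 = 9.0480
df = 3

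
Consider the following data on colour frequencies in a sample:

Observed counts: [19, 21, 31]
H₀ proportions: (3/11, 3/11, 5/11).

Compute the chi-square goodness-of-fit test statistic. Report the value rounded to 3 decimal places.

n = 71; E_i = n·p_i = [19.36, 19.36, 32.27]
χ² = (19−19.36)²/19.36 + (21−19.36)²/19.36 + (31−32.27)²/32.27 = 0.1953
df = 2

test statistic = 0.195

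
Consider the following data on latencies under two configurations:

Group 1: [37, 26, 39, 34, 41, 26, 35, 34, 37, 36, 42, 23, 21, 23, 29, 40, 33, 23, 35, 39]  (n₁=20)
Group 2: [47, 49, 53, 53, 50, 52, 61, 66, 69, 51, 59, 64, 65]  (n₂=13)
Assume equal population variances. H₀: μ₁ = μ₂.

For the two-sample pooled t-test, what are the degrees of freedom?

df = n₁ + n₂ − 2 = 20 + 13 − 2 = 31

degrees of freedom = 31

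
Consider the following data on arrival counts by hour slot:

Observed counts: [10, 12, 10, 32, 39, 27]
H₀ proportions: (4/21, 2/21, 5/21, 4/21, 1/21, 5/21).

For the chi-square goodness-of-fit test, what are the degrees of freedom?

df = k − 1 = 6 − 1 = 5

degrees of freedom = 5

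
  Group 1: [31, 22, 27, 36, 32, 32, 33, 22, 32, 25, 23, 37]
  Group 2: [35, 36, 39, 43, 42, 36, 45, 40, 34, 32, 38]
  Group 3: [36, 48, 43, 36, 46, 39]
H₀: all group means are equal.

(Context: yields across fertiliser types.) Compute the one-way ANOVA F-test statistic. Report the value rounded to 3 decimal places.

test statistic = 15.757

Group means [29.33, 38.18, 41.33], grand mean 35.172
SSB = Σnᵢ(x̄ᵢ−x̄)² = 736.502; SSW = ΣΣ(x−x̄ᵢ)² = 607.636
MSB = 736.502/2 = 368.2508; MSW = 607.636/26 = 23.3706
F = MSB/MSW = 15.7570
df = (2, 26)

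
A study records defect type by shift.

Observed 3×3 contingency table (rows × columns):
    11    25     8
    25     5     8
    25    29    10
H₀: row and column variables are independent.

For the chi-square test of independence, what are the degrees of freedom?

df = (r−1)(c−1) = (3−1)·(3−1) = 4

degrees of freedom = 4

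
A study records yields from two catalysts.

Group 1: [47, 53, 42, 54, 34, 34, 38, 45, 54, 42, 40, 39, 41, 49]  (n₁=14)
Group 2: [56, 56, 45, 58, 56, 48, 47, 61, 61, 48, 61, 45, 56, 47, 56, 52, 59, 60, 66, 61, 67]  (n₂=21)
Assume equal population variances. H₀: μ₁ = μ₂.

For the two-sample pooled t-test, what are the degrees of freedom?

degrees of freedom = 33

df = n₁ + n₂ − 2 = 14 + 21 − 2 = 33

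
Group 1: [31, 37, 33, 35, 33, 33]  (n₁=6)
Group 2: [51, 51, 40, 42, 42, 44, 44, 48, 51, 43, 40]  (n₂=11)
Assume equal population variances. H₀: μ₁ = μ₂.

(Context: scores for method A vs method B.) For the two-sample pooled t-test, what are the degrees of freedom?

df = n₁ + n₂ − 2 = 6 + 11 − 2 = 15

degrees of freedom = 15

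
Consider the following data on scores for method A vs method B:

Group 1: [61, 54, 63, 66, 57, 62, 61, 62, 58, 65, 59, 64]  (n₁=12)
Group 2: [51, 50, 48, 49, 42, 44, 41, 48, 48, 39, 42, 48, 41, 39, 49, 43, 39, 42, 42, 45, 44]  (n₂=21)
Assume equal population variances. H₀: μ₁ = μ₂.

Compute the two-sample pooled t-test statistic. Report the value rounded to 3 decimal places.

x̄₁=61.000, s₁=3.490, n₁=12
x̄₂=44.476, s₂=3.907, n₂=21
s_p² = [11·3.490² + 20·3.907²]/31 = 14.1690
SE = √(s_p²·(1/12+1/21)) = 1.3622
t = (61.000−44.476)/1.3622 = 12.1307
df = 31

test statistic = 12.131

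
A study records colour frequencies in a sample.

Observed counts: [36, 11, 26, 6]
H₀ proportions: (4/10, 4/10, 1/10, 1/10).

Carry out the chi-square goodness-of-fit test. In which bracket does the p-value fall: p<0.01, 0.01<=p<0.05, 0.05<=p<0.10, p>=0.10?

n = 79; E_i = n·p_i = [31.60, 31.60, 7.90, 7.90]
χ² = (36−31.60)²/31.60 + (11−31.60)²/31.60 + (26−7.90)²/7.90 + (6−7.90)²/7.90 = 55.9684
df = 3
p-value (upper-tail) = 0.00000
→ bracket: p<0.01

p-value bracket: p<0.01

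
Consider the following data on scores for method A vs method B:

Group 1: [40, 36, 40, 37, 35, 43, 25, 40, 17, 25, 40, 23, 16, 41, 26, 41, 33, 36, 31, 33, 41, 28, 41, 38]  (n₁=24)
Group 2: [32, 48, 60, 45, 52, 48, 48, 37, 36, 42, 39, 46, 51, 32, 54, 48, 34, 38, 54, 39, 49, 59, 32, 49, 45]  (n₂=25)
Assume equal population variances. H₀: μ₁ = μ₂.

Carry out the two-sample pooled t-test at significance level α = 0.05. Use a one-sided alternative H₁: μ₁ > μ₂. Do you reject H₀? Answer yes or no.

reject H₀: no

x̄₁=33.583, s₁=7.961, n₁=24
x̄₂=44.680, s₂=8.260, n₂=25
s_p² = [23·7.961² + 24·8.260²]/47 = 65.8569
SE = √(s_p²·(1/24+1/25)) = 2.3191
t = (33.583−44.680)/2.3191 = -4.7849
df = 47
p-value (one-sided, H₁ greater) = 0.99999
At α=0.05: p ≥ α → fail to reject H₀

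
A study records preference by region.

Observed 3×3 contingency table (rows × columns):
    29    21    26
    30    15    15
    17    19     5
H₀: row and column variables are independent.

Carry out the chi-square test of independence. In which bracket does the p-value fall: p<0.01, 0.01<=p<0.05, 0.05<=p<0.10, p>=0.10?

p-value bracket: 0.01<=p<0.05

Row totals [76, 60, 41], col totals [76, 55, 46], n=177
χ² = (29−32.63)²/32.63 + (21−23.62)²/23.62 + (26−19.75)²/19.75 + (30−25.76)²/25.76 + (15−18.64)²/18.64 + (15−15.59)²/15.59 + (17−17.60)²/17.60 + (19−12.74)²/12.74 + (5−10.66)²/10.66 = 10.2009
df = 4
p-value (upper-tail) = 0.03718
→ bracket: 0.01<=p<0.05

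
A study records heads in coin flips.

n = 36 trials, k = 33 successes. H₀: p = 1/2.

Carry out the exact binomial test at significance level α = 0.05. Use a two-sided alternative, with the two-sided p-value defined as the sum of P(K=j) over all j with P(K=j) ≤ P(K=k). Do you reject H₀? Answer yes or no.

Exact binomial: n=36, k=33, p₀=1/2=0.5000
P(X=j) = C(n,j)·p₀^j·(1−p₀)^(n−j); p = Σ P(X=j) over j with P(X=j) ≤ P(X=33)
p-value (two-sided) = 0.00000
At α=0.05: p < α → reject H₀

reject H₀: yes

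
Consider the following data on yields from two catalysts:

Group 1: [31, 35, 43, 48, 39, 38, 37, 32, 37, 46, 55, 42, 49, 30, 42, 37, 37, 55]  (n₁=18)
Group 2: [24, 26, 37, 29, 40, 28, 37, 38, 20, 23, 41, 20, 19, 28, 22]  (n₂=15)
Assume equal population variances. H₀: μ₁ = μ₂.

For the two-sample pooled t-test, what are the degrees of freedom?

df = n₁ + n₂ − 2 = 18 + 15 − 2 = 31

degrees of freedom = 31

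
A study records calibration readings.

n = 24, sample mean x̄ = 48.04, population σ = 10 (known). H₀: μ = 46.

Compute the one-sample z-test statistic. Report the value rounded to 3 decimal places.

test statistic = 0.999

SE = σ/√n = 10/√24 = 2.0412
z = (x̄−μ₀)/SE = (48.04−46)/2.0412 = 0.9994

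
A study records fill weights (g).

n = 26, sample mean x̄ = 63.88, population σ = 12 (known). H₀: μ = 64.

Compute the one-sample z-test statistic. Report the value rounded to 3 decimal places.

test statistic = -0.051

SE = σ/√n = 12/√26 = 2.3534
z = (x̄−μ₀)/SE = (63.88−64)/2.3534 = -0.0510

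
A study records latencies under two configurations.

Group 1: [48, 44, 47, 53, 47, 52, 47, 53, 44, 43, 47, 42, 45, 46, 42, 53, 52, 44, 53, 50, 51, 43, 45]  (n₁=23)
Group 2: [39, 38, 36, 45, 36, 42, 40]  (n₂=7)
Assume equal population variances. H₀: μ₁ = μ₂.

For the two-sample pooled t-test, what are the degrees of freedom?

degrees of freedom = 28

df = n₁ + n₂ − 2 = 23 + 7 − 2 = 28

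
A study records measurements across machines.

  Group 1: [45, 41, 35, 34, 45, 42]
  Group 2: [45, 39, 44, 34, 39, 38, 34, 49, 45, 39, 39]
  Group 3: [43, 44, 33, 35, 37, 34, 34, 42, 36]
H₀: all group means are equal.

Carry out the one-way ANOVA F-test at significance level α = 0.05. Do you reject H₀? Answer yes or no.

reject H₀: no

Group means [40.33, 40.45, 37.56], grand mean 39.423
SSB = Σnᵢ(x̄ᵢ−x̄)² = 48.063; SSW = ΣΣ(x−x̄ᵢ)² = 486.283
MSB = 48.063/2 = 24.0317; MSW = 486.283/23 = 21.1427
F = MSB/MSW = 1.1366
df = (2, 23)
p-value (upper-tail) = 0.33827
At α=0.05: p ≥ α → fail to reject H₀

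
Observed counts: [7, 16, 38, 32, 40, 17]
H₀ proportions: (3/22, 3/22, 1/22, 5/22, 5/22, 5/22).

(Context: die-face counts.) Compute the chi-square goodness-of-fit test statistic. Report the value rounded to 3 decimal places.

n = 150; E_i = n·p_i = [20.45, 20.45, 6.82, 34.09, 34.09, 34.09]
χ² = (7−20.45)²/20.45 + (16−20.45)²/20.45 + (38−6.82)²/6.82 + (32−34.09)²/34.09 + (40−34.09)²/34.09 + (17−34.09)²/34.09 = 162.1458
df = 5

test statistic = 162.146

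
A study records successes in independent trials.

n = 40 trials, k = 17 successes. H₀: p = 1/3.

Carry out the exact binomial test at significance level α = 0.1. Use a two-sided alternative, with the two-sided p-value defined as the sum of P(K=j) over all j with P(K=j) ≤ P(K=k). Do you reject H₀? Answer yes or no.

reject H₀: no

Exact binomial: n=40, k=17, p₀=1/3=0.3333
P(X=j) = C(n,j)·p₀^j·(1−p₀)^(n−j); p = Σ P(X=j) over j with P(X=j) ≤ P(X=17)
p-value (two-sided) = 0.24100
At α=0.1: p ≥ α → fail to reject H₀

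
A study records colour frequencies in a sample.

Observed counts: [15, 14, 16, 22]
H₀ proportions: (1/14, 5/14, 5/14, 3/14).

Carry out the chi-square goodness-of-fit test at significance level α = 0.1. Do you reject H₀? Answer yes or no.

n = 67; E_i = n·p_i = [4.79, 23.93, 23.93, 14.36]
χ² = (15−4.79)²/4.79 + (14−23.93)²/23.93 + (16−23.93)²/23.93 + (22−14.36)²/14.36 = 32.6159
df = 3
p-value (upper-tail) = 0.00000
At α=0.1: p < α → reject H₀

reject H₀: yes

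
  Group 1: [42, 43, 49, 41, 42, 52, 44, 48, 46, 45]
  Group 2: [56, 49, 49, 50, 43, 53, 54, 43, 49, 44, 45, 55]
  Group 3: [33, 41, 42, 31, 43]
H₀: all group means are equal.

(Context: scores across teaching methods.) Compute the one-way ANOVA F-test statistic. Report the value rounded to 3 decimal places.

Group means [45.20, 49.17, 38.00], grand mean 45.630
SSB = Σnᵢ(x̄ᵢ−x̄)² = 443.030; SSW = ΣΣ(x−x̄ᵢ)² = 477.267
MSB = 443.030/2 = 221.5148; MSW = 477.267/24 = 19.8861
F = MSB/MSW = 11.1392
df = (2, 24)

test statistic = 11.139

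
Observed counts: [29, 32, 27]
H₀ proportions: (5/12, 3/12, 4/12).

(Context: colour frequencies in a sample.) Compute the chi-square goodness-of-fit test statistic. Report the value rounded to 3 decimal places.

n = 88; E_i = n·p_i = [36.67, 22.00, 29.33]
χ² = (29−36.67)²/36.67 + (32−22.00)²/22.00 + (27−29.33)²/29.33 = 6.3341
df = 2

test statistic = 6.334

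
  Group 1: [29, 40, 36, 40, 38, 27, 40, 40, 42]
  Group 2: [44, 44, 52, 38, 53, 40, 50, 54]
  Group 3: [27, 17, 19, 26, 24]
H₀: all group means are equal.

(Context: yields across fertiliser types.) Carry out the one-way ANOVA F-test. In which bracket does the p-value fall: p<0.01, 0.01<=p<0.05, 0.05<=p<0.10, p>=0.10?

Group means [36.89, 46.88, 22.60], grand mean 37.273
SSB = Σnᵢ(x̄ᵢ−x̄)² = 1815.400; SSW = ΣΣ(x−x̄ᵢ)² = 570.964
MSB = 1815.400/2 = 907.6999; MSW = 570.964/19 = 30.0507
F = MSB/MSW = 30.2056
df = (2, 19)
p-value (upper-tail) = 0.00000
→ bracket: p<0.01

p-value bracket: p<0.01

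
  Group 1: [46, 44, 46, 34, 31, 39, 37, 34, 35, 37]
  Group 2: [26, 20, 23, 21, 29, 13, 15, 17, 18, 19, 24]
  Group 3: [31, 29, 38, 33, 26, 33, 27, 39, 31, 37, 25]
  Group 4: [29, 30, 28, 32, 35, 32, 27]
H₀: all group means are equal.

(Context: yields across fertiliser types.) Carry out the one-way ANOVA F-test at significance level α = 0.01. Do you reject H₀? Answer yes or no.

Group means [38.30, 20.45, 31.73, 30.43], grand mean 30.000
SSB = Σnᵢ(x̄ᵢ−x̄)² = 1725.277; SSW = ΣΣ(x−x̄ᵢ)² = 762.723
MSB = 1725.277/3 = 575.0922; MSW = 762.723/35 = 21.7921
F = MSB/MSW = 26.3899
df = (3, 35)
p-value (upper-tail) = 0.00000
At α=0.01: p < α → reject H₀

reject H₀: yes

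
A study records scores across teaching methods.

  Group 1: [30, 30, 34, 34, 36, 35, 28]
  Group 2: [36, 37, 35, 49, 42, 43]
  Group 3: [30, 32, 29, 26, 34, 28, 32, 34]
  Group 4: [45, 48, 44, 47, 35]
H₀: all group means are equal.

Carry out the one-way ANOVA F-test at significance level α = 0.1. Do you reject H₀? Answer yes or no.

Group means [32.43, 40.33, 30.62, 43.80], grand mean 35.885
SSB = Σnᵢ(x̄ᵢ−x̄)² = 736.931; SSW = ΣΣ(x−x̄ᵢ)² = 363.723
MSB = 736.931/3 = 245.6437; MSW = 363.723/22 = 16.5328
F = MSB/MSW = 14.8579
df = (3, 22)
p-value (upper-tail) = 0.00002
At α=0.1: p < α → reject H₀

reject H₀: yes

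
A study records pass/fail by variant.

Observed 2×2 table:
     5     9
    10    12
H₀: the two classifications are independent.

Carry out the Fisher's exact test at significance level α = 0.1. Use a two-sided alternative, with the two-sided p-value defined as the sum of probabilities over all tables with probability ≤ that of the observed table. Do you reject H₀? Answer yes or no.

reject H₀: no

Margins: r₁=14, r₂=22, c₁=15, c₂=21, n=36
p_obs = C(14,5)·C(22,10)/C(36,15); sum pmf over tables with pmf ≤ p_obs
p-value (two-sided) = 0.73172
At α=0.1: p ≥ α → fail to reject H₀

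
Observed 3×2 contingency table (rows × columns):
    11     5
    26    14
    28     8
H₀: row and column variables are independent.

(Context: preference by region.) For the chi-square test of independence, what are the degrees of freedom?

df = (r−1)(c−1) = (3−1)·(2−1) = 2

degrees of freedom = 2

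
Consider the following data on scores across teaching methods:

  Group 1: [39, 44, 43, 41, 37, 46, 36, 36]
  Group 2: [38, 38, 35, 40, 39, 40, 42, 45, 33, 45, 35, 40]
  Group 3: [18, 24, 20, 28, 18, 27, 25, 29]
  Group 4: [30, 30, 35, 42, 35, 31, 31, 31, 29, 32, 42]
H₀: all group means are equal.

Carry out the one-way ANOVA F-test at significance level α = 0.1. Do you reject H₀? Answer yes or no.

reject H₀: yes

Group means [40.25, 39.17, 23.62, 33.45], grand mean 34.590
SSB = Σnᵢ(x̄ᵢ−x̄)² = 1483.667; SSW = ΣΣ(x−x̄ᵢ)² = 609.769
MSB = 1483.667/3 = 494.5557; MSW = 609.769/35 = 17.4220
F = MSB/MSW = 28.3869
df = (3, 35)
p-value (upper-tail) = 0.00000
At α=0.1: p < α → reject H₀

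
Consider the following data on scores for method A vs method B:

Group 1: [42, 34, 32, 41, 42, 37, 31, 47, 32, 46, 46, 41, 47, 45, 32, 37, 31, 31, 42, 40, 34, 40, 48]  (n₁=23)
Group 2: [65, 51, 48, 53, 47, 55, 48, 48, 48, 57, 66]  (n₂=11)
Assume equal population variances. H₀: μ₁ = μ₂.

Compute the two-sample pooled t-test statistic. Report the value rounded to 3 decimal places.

x̄₁=39.043, s₁=5.943, n₁=23
x̄₂=53.273, s₂=6.872, n₂=11
s_p² = [22·5.943² + 10·6.872²]/32 = 39.0356
SE = √(s_p²·(1/23+1/11)) = 2.2904
t = (39.043−53.273)/2.2904 = -6.2126
df = 32

test statistic = -6.213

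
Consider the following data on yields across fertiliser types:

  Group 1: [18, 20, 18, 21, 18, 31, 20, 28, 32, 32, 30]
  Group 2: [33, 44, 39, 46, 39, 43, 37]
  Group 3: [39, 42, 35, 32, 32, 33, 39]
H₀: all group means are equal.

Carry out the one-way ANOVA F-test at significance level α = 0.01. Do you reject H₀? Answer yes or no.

Group means [24.36, 40.14, 36.00], grand mean 32.040
SSB = Σnᵢ(x̄ᵢ−x̄)² = 1217.557; SSW = ΣΣ(x−x̄ᵢ)² = 593.403
MSB = 1217.557/2 = 608.7787; MSW = 593.403/22 = 26.9728
F = MSB/MSW = 22.5701
df = (2, 22)
p-value (upper-tail) = 0.00000
At α=0.01: p < α → reject H₀

reject H₀: yes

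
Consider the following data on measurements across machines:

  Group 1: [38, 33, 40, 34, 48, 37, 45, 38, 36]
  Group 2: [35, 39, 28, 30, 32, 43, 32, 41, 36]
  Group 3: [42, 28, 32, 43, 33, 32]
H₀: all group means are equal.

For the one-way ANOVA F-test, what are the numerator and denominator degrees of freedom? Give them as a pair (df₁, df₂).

k = 3 groups, N = 24 total
df = (k−1, N−k) = (3−1, 24−3) = (2, 21)

degrees of freedom = [2, 21]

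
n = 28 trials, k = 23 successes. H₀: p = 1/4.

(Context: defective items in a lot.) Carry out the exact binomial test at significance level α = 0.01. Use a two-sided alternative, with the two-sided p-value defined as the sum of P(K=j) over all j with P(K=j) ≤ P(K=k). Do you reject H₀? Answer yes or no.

reject H₀: yes

Exact binomial: n=28, k=23, p₀=1/4=0.2500
P(X=j) = C(n,j)·p₀^j·(1−p₀)^(n−j); p = Σ P(X=j) over j with P(X=j) ≤ P(X=23)
p-value (two-sided) = 0.00000
At α=0.01: p < α → reject H₀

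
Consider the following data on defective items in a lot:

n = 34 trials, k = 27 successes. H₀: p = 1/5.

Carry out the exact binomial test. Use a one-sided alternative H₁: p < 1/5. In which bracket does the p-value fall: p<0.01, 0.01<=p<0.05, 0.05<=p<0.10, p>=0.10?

p-value bracket: p>=0.10

Exact binomial: n=34, k=27, p₀=1/5=0.2000
P(X≤27) from Σ C(n,i)·p₀^i·(1−p₀)^(n−i)
p-value (one-sided, H₁ less) = 1.00000
→ bracket: p>=0.10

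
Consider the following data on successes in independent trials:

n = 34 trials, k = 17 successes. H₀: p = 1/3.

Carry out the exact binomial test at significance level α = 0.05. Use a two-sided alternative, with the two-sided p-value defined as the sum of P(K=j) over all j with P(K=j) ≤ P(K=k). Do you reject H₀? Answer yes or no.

reject H₀: yes

Exact binomial: n=34, k=17, p₀=1/3=0.3333
P(X=j) = C(n,j)·p₀^j·(1−p₀)^(n−j); p = Σ P(X=j) over j with P(X=j) ≤ P(X=17)
p-value (two-sided) = 0.04553
At α=0.05: p < α → reject H₀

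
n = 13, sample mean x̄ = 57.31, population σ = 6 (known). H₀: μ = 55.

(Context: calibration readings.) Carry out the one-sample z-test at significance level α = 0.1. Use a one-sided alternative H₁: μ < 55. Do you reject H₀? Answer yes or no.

SE = σ/√n = 6/√13 = 1.6641
z = (x̄−μ₀)/SE = (57.31−55)/1.6641 = 1.3881
p-value (one-sided, H₁ less) = 0.91745
At α=0.1: p ≥ α → fail to reject H₀

reject H₀: no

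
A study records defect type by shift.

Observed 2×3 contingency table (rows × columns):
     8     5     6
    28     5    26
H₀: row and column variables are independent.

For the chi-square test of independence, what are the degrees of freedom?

df = (r−1)(c−1) = (2−1)·(3−1) = 2

degrees of freedom = 2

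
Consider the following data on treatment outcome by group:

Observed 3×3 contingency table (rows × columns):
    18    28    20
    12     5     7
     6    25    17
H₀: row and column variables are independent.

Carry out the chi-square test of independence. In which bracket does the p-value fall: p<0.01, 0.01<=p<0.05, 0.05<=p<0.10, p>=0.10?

Row totals [66, 24, 48], col totals [36, 58, 44], n=138
χ² = (18−17.22)²/17.22 + (28−27.74)²/27.74 + (20−21.04)²/21.04 + (12−6.26)²/6.26 + (5−10.09)²/10.09 + (7−7.65)²/7.65 + (6−12.52)²/12.52 + (25−20.17)²/20.17 + (17−15.30)²/15.30 = 12.7108
df = 4
p-value (upper-tail) = 0.01278
→ bracket: 0.01<=p<0.05

p-value bracket: 0.01<=p<0.05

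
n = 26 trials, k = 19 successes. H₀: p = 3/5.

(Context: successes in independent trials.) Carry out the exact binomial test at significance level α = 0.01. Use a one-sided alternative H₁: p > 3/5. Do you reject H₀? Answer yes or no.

Exact binomial: n=26, k=19, p₀=3/5=0.6000
P(X≥19) from Σ C(n,i)·p₀^i·(1−p₀)^(n−i)
p-value (one-sided, H₁ greater) = 0.12156
At α=0.01: p ≥ α → fail to reject H₀

reject H₀: no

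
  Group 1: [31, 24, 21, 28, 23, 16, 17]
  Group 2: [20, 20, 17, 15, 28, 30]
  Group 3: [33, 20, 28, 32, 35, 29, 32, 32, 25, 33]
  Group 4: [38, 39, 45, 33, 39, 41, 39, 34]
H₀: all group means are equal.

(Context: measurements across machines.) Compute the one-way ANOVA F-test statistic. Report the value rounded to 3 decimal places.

Group means [22.86, 21.67, 29.90, 38.50], grand mean 28.935
SSB = Σnᵢ(x̄ᵢ−x̄)² = 1316.780; SSW = ΣΣ(x−x̄ᵢ)² = 645.090
MSB = 1316.780/3 = 438.9268; MSW = 645.090/27 = 23.8922
F = MSB/MSW = 18.3711
df = (3, 27)

test statistic = 18.371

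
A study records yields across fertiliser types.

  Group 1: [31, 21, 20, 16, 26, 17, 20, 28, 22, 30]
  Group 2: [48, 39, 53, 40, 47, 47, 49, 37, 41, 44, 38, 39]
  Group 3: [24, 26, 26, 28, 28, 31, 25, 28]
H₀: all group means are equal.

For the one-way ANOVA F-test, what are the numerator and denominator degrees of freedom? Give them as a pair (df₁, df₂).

k = 3 groups, N = 30 total
df = (k−1, N−k) = (3−1, 30−3) = (2, 27)

degrees of freedom = [2, 27]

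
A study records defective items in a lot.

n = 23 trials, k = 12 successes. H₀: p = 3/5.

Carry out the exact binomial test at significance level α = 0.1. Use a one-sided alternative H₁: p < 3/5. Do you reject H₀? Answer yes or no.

Exact binomial: n=23, k=12, p₀=3/5=0.6000
P(X≤12) from Σ C(n,i)·p₀^i·(1−p₀)^(n−i)
p-value (one-sided, H₁ less) = 0.28709
At α=0.1: p ≥ α → fail to reject H₀

reject H₀: no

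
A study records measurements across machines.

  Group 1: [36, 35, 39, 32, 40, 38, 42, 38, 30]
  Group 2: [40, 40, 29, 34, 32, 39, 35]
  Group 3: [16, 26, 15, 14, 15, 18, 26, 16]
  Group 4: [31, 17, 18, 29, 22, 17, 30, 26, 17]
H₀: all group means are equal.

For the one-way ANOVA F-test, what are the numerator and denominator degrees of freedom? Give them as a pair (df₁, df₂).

degrees of freedom = [3, 29]

k = 4 groups, N = 33 total
df = (k−1, N−k) = (4−1, 33−4) = (3, 29)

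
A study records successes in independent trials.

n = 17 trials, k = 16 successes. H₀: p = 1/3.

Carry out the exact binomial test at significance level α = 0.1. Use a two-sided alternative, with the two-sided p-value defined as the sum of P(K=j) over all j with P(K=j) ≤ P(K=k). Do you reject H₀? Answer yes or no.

Exact binomial: n=17, k=16, p₀=1/3=0.3333
P(X=j) = C(n,j)·p₀^j·(1−p₀)^(n−j); p = Σ P(X=j) over j with P(X=j) ≤ P(X=16)
p-value (two-sided) = 0.00000
At α=0.1: p < α → reject H₀

reject H₀: yes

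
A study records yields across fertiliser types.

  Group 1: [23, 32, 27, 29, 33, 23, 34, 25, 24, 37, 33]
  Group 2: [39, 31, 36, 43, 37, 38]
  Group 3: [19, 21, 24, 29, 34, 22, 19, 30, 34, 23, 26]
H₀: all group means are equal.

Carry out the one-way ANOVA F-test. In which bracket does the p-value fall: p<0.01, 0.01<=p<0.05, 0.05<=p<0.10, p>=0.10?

Group means [29.09, 37.33, 25.55], grand mean 29.464
SSB = Σnᵢ(x̄ᵢ−x̄)² = 541.995; SSW = ΣΣ(x−x̄ᵢ)² = 626.970
MSB = 541.995/2 = 270.9973; MSW = 626.970/25 = 25.0788
F = MSB/MSW = 10.8058
df = (2, 25)
p-value (upper-tail) = 0.00042
→ bracket: p<0.01

p-value bracket: p<0.01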